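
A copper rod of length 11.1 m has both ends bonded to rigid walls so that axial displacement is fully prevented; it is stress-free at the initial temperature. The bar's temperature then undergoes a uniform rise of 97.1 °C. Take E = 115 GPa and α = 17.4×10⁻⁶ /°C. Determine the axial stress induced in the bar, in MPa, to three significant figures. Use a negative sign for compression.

-194 MPa

Free thermal expansion αLΔT = 17.4e-6 · 11100 · 97.1 = 18.75 mm.
The walls impose strain ε = −(18.75)/11100 = -1.6895e-03; σ = Eε = 115000 · -1.6895e-03 = -194.3 MPa.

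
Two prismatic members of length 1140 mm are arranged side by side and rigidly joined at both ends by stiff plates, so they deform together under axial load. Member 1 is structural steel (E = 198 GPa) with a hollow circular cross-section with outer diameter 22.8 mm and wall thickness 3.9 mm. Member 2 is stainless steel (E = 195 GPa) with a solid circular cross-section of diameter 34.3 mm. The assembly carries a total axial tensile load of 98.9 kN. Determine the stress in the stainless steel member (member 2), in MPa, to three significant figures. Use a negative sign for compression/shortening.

85.3 MPa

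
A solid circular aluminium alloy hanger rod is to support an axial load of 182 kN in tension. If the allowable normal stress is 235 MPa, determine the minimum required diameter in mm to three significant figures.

31.4 mm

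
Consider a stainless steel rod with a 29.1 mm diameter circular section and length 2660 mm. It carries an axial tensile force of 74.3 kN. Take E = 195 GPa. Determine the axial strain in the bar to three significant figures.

5.73e-04

A = 665.1 mm².
σ = N/A = 111.7 MPa; ε = σ/E = 111.7/195000 = 5.729e-04.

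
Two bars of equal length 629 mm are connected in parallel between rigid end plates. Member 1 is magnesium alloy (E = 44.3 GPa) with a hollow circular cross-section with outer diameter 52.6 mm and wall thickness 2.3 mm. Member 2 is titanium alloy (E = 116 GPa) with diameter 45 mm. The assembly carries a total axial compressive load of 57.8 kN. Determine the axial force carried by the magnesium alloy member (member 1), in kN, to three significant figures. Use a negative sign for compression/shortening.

-4.64 kN

A_1 = 363.5 mm².
A_2 = 1590 mm².
Equal strain + equilibrium ⇒ each member carries load in proportion to AE: A₁E₁ = 16100000 N, A₂E₂ = 184500000 N, ΣAE = 200600000 N.
F₁ = P·A₁E₁/ΣAE = -57800·16100000/200600000 = -4639 N.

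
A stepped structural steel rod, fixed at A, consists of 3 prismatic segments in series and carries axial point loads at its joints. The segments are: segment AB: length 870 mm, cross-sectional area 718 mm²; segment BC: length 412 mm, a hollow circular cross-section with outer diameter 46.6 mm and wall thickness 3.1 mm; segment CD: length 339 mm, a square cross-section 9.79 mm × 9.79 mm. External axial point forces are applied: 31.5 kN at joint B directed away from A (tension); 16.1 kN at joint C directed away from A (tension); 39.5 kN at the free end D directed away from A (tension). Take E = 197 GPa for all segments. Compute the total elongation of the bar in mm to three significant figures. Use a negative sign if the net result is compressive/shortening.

1.52 mm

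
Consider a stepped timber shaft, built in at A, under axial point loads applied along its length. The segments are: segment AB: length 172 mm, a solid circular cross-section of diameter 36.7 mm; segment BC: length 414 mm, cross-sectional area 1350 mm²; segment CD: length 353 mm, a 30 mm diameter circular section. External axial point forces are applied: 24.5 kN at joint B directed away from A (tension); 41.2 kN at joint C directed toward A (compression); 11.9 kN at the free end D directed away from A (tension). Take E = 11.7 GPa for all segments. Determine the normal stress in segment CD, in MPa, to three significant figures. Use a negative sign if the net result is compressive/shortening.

Internal axial forces (sectioning from the free end, tension +): N_CD = 11.9 kN, N_BC = -29.3 kN, N_AB = -4.8 kN.
A_CD = 706.9 mm².
σ_CD = N_CD/A_CD = 11900/706.9 = 16.84 MPa.

16.8 MPa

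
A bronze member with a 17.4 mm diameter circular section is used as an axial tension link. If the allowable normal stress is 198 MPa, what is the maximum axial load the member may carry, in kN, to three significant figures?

47.1 kN

A = 237.8 mm².
P_max = σ_allow · A = 198 · 237.8 = 47080 N = 47.08 kN.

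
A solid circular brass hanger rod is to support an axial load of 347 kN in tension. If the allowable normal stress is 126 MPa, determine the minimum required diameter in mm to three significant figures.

Required area A ≥ P/σ_allow = 347000/126 = 2754 mm².
For a solid circular section, d ≥ √(4A/π) = 59.22 mm.

59.2 mm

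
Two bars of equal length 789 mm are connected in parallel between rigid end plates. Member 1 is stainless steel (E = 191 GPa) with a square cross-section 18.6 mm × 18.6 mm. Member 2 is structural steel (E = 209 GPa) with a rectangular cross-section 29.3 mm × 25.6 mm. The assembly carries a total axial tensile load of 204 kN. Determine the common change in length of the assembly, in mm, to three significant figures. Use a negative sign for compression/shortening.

0.722 mm

A_1 = 346 mm².
A_2 = 750.1 mm².
Equal strain + equilibrium ⇒ each member carries load in proportion to AE: A₁E₁ = 66080000 N, A₂E₂ = 156800000 N, ΣAE = 222800000 N.
δ = PL/ΣAE = 204000·789/222800000 = 0.7223 mm.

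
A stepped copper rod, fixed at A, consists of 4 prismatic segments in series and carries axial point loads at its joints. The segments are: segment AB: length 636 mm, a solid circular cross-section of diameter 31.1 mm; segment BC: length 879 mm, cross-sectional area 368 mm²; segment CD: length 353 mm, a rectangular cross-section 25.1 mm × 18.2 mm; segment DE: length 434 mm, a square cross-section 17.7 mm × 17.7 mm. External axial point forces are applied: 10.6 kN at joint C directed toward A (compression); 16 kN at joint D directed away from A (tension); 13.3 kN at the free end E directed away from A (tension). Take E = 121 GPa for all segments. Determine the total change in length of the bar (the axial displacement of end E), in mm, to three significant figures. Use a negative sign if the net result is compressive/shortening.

0.838 mm

Internal axial forces (sectioning from the free end, tension +): N_DE = 13.3 kN, N_CD = 29.3 kN, N_BC = 18.7 kN, N_AB = 18.7 kN.
A_AB = 759.6 mm².
A_CD = 456.8 mm².
A_DE = 313.3 mm².
δ_AB = 18700·636/(759.6·121000) = 0.1294 mm
δ_BC = 18700·879/(368·121000) = 0.3691 mm
δ_CD = 29300·353/(456.8·121000) = 0.1871 mm
δ_DE = 13300·434/(313.3·121000) = 0.1523 mm
δ = Σδ_i = 0.8379 mm.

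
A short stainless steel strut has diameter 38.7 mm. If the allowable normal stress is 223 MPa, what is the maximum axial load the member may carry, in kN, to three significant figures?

262 kN

A = 1176 mm².
P_max = σ_allow · A = 223 · 1176 = 262300 N = 262.3 kN.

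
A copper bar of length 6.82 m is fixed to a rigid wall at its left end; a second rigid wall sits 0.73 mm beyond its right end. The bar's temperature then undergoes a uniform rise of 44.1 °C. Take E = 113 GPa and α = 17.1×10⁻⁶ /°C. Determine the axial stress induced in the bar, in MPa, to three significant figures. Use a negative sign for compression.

Free thermal expansion αLΔT = 17.1e-6 · 6820 · 44.1 = 5.143 mm.
The walls engage after the gap closes; constrained expansion = 5.143 − 0.73 = 4.413 mm.
The walls impose strain ε = −(4.413)/6820 = -6.4707e-04; σ = Eε = 113000 · -6.4707e-04 = -73.12 MPa.

-73.1 MPa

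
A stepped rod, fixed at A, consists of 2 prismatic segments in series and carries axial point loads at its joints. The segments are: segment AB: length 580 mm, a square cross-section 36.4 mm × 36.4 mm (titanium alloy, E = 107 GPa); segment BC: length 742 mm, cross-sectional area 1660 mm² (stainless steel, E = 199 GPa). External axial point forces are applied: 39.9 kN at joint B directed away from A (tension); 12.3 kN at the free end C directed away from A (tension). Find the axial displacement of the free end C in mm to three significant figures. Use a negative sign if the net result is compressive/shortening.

0.241 mm

Internal axial forces (sectioning from the free end, tension +): N_BC = 12.3 kN, N_AB = 52.2 kN.
A_AB = 1325 mm².
δ_AB = 52200·580/(1325·107000) = 0.2136 mm
δ_BC = 12300·742/(1660·199000) = 0.02763 mm
δ = Σδ_i = 0.2412 mm.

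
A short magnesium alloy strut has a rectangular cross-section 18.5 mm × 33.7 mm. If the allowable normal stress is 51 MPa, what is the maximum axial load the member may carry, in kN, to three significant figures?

31.8 kN

A = 623.5 mm².
P_max = σ_allow · A = 51 · 623.5 = 31800 N = 31.8 kN.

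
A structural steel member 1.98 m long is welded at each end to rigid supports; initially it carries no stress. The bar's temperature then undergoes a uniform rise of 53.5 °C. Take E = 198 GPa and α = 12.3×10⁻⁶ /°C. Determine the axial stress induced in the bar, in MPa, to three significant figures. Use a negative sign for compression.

-130 MPa

Free thermal expansion αLΔT = 12.3e-6 · 1980 · 53.5 = 1.303 mm.
The walls impose strain ε = −(1.303)/1980 = -6.5805e-04; σ = Eε = 198000 · -6.5805e-04 = -130.3 MPa.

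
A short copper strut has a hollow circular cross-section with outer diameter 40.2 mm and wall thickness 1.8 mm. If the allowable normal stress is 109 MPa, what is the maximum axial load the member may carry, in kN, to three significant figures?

23.7 kN

A = 217.1 mm².
P_max = σ_allow · A = 109 · 217.1 = 23670 N = 23.67 kN.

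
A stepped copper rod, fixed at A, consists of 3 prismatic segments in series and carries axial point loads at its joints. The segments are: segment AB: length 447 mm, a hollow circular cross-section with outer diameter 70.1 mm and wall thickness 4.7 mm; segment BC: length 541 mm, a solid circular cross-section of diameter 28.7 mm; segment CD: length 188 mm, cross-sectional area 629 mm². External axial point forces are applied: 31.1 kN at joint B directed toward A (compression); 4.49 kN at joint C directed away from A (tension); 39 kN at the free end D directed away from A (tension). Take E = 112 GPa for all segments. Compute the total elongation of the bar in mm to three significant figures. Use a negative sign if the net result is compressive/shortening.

0.480 mm

Internal axial forces (sectioning from the free end, tension +): N_CD = 39 kN, N_BC = 43.49 kN, N_AB = 12.39 kN.
A_AB = 965.7 mm².
A_BC = 646.9 mm².
δ_AB = 12390·447/(965.7·112000) = 0.05121 mm
δ_BC = 43490·541/(646.9·112000) = 0.3247 mm
δ_CD = 39000·188/(629·112000) = 0.1041 mm
δ = Σδ_i = 0.48 mm.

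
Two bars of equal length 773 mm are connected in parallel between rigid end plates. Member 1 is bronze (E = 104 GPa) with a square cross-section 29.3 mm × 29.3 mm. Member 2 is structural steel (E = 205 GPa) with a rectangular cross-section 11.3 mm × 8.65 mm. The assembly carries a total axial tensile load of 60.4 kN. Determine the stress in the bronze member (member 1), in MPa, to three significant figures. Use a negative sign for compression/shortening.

57.5 MPa

A_1 = 858.5 mm².
A_2 = 97.75 mm².
Equal strain + equilibrium ⇒ each member carries load in proportion to AE: A₁E₁ = 89280000 N, A₂E₂ = 20040000 N, ΣAE = 109300000 N.
σ₁ = P·E₁/ΣAE = 60400·104000/109300000 = 57.46 MPa.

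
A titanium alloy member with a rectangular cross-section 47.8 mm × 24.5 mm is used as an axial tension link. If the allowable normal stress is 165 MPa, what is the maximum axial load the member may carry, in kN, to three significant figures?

193 kN

A = 1171 mm².
P_max = σ_allow · A = 165 · 1171 = 193200 N = 193.2 kN.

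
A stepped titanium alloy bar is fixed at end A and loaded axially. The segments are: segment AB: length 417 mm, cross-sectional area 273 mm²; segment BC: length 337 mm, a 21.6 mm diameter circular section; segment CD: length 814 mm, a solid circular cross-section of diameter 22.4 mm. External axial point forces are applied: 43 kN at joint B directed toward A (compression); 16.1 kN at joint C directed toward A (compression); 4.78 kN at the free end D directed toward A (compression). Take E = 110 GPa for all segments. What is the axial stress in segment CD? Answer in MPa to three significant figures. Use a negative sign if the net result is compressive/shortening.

Internal axial forces (sectioning from the free end, tension +): N_CD = -4.78 kN, N_BC = -20.88 kN, N_AB = -63.88 kN.
A_CD = 394.1 mm².
σ_CD = N_CD/A_CD = -4780/394.1 = -12.13 MPa.

-12.1 MPa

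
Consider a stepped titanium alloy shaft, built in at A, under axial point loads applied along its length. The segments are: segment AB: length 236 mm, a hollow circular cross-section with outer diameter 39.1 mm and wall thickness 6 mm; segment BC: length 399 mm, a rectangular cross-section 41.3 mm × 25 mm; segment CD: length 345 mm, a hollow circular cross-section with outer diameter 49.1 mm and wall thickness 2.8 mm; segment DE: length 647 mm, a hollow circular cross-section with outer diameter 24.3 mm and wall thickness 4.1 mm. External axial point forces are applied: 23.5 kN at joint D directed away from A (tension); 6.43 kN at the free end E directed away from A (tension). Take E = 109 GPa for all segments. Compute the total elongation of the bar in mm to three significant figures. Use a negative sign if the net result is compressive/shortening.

0.589 mm

Internal axial forces (sectioning from the free end, tension +): N_DE = 6.43 kN, N_CD = 29.93 kN, N_BC = 29.93 kN, N_AB = 29.93 kN.
A_AB = 623.9 mm².
A_BC = 1032 mm².
A_CD = 407.3 mm².
A_DE = 260.2 mm².
δ_AB = 29930·236/(623.9·109000) = 0.1039 mm
δ_BC = 29930·399/(1032·109000) = 0.1061 mm
δ_CD = 29930·345/(407.3·109000) = 0.2326 mm
δ_DE = 6430·647/(260.2·109000) = 0.1467 mm
δ = Σδ_i = 0.5893 mm.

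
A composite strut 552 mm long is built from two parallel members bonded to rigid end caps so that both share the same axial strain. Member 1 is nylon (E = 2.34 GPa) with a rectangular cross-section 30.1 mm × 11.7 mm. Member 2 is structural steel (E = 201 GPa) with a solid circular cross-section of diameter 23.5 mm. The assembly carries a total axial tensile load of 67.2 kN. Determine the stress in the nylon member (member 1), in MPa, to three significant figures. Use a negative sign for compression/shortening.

1.79 MPa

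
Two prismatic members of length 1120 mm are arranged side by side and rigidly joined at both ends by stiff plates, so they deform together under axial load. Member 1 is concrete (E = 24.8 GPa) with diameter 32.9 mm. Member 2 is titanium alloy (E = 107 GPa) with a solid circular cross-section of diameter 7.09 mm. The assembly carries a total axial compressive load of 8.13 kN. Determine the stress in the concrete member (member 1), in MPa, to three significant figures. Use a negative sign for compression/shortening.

-7.97 MPa

A_1 = 850.1 mm².
A_2 = 39.48 mm².
Equal strain + equilibrium ⇒ each member carries load in proportion to AE: A₁E₁ = 21080000 N, A₂E₂ = 4224000 N, ΣAE = 25310000 N.
σ₁ = P·E₁/ΣAE = -8130·24800/25310000 = -7.967 MPa.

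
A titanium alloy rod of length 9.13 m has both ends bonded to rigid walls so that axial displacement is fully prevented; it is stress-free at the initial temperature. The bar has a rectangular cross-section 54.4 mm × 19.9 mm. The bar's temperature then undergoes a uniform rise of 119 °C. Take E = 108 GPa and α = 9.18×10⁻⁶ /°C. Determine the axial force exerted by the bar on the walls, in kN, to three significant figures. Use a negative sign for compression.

Free thermal expansion αLΔT = 9.18e-6 · 9130 · 119 = 9.974 mm.
The walls impose strain ε = −(9.974)/9130 = -1.0924e-03; σ = Eε = 108000 · -1.0924e-03 = -118 MPa.
Wall reaction R = σ·A = -118·1083 = -127700 N = -127.7 kN.

-128 kN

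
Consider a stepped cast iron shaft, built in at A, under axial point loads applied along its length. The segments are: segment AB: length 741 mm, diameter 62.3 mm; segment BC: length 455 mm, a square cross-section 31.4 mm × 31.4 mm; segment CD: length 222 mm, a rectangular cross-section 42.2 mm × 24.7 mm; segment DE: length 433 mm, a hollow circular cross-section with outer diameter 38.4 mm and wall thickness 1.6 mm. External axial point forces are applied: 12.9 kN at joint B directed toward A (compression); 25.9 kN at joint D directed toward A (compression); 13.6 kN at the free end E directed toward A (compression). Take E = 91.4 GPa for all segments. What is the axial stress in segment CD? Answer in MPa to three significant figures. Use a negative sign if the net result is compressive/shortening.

Internal axial forces (sectioning from the free end, tension +): N_DE = -13.6 kN, N_CD = -39.5 kN, N_BC = -39.5 kN, N_AB = -52.4 kN.
A_CD = 1042 mm².
σ_CD = N_CD/A_CD = -39500/1042 = -37.9 MPa.

-37.9 MPa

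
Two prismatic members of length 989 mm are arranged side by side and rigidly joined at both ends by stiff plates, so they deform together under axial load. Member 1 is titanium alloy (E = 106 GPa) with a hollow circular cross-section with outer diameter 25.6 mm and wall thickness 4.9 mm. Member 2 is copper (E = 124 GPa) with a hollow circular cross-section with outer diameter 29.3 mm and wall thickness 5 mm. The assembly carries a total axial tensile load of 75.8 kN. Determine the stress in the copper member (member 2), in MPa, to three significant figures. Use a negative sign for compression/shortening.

116 MPa

A_1 = 318.7 mm².
A_2 = 381.7 mm².
Equal strain + equilibrium ⇒ each member carries load in proportion to AE: A₁E₁ = 33780000 N, A₂E₂ = 47330000 N, ΣAE = 81110000 N.
σ₂ = P·E₂/ΣAE = 75800·124000/81110000 = 115.9 MPa.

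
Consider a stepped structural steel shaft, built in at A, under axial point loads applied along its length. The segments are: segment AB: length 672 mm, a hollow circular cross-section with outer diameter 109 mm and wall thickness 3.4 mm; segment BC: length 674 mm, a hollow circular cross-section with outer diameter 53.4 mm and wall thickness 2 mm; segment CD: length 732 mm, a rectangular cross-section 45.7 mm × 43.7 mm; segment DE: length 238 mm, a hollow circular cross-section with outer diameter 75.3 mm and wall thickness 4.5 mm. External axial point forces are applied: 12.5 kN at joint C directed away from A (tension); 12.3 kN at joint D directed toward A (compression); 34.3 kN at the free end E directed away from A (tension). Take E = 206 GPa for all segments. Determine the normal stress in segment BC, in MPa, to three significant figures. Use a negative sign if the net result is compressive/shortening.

Internal axial forces (sectioning from the free end, tension +): N_DE = 34.3 kN, N_CD = 22 kN, N_BC = 34.5 kN, N_AB = 34.5 kN.
A_BC = 323 mm².
σ_BC = N_BC/A_BC = 34500/323 = 106.8 MPa.

107 MPa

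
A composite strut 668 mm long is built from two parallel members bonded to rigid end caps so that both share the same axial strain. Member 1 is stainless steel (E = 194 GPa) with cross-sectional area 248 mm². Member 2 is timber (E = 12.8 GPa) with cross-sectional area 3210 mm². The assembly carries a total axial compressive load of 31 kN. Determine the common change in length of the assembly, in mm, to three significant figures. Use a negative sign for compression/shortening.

-0.232 mm

Equal strain + equilibrium ⇒ each member carries load in proportion to AE: A₁E₁ = 48110000 N, A₂E₂ = 41090000 N, ΣAE = 89200000 N.
δ = PL/ΣAE = -31000·668/89200000 = -0.2322 mm.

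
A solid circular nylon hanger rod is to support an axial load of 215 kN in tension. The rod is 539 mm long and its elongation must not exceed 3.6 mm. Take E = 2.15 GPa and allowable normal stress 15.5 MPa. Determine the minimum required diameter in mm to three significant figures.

138 mm

Required area A ≥ P/σ_allow = 215000/15.5 = 13870 mm².
For a solid circular section, d ≥ √(4A/π) = 132.9 mm.
Elongation limit: A ≥ PL/(Eδ_allow) = 215000·539/(2150·3.6) = 14970 mm² ⇒ d ≥ 138.1 mm.
The elongation limit governs.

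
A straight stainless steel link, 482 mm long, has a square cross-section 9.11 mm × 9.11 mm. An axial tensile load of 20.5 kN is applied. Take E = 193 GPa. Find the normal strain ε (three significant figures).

A = 82.99 mm².
σ = N/A = 247 MPa; ε = σ/E = 247/193000 = 1.280e-03.

0.00128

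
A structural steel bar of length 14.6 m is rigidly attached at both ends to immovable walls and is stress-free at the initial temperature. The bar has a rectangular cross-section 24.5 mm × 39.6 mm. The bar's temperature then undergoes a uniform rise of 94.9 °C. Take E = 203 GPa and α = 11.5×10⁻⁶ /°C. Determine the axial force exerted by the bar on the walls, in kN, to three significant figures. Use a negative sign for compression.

Free thermal expansion αLΔT = 11.5e-6 · 14600 · 94.9 = 15.93 mm.
The walls impose strain ε = −(15.93)/14600 = -1.0914e-03; σ = Eε = 203000 · -1.0914e-03 = -221.5 MPa.
Wall reaction R = σ·A = -221.5·970.2 = -214900 N = -214.9 kN.

-215 kN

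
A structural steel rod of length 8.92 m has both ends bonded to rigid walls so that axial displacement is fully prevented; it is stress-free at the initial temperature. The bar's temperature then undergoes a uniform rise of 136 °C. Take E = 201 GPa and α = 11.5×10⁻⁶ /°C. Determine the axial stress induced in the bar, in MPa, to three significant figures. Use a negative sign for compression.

-314 MPa

Free thermal expansion αLΔT = 11.5e-6 · 8920 · 136 = 13.95 mm.
The walls impose strain ε = −(13.95)/8920 = -1.5640e-03; σ = Eε = 201000 · -1.5640e-03 = -314.4 MPa.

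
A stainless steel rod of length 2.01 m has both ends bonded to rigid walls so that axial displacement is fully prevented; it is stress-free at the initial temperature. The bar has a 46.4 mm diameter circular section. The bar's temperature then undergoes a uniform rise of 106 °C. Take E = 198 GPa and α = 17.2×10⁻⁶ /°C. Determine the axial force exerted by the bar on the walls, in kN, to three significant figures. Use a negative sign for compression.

Free thermal expansion αLΔT = 17.2e-6 · 2010 · 106 = 3.665 mm.
The walls impose strain ε = −(3.665)/2010 = -1.8232e-03; σ = Eε = 198000 · -1.8232e-03 = -361 MPa.
Wall reaction R = σ·A = -361·1691 = -610400 N = -610.4 kN.

-610 kN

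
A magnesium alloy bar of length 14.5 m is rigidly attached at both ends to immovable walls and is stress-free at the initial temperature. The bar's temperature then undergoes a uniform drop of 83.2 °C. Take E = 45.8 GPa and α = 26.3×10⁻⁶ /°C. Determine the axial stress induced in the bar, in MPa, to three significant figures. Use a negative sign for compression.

100 MPa

Free thermal expansion αLΔT = 26.3e-6 · 14500 · -83.2 = -31.73 mm.
The walls impose strain ε = −(-31.73)/14500 = 2.1882e-03; σ = Eε = 45800 · 2.1882e-03 = 100.2 MPa.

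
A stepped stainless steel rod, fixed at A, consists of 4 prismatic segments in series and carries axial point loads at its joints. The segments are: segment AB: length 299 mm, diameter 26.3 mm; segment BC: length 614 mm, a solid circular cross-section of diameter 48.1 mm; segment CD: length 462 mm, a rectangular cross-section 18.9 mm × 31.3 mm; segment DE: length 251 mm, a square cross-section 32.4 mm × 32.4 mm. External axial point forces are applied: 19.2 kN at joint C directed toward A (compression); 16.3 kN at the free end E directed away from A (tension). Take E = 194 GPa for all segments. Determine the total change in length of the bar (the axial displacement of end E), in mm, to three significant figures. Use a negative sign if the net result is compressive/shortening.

Internal axial forces (sectioning from the free end, tension +): N_DE = 16.3 kN, N_CD = 16.3 kN, N_BC = -2.9 kN, N_AB = -2.9 kN.
A_AB = 543.3 mm².
A_BC = 1817 mm².
A_CD = 591.6 mm².
A_DE = 1050 mm².
δ_AB = -2900·299/(543.3·194000) = -0.008227 mm
δ_BC = -2900·614/(1817·194000) = -0.005051 mm
δ_CD = 16300·462/(591.6·194000) = 0.06562 mm
δ_DE = 16300·251/(1050·194000) = 0.02009 mm
δ = Σδ_i = 0.07243 mm.

0.0724 mm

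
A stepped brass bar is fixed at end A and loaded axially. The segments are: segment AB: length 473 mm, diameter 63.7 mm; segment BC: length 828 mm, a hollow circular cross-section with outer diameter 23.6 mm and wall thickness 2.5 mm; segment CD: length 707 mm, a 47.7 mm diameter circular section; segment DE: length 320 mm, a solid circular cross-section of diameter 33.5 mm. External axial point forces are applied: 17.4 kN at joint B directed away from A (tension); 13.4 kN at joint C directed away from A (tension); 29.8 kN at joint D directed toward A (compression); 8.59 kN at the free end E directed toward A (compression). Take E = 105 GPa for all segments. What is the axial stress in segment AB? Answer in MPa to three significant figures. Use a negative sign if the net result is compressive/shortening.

-2.38 MPa

Internal axial forces (sectioning from the free end, tension +): N_DE = -8.59 kN, N_CD = -38.39 kN, N_BC = -24.99 kN, N_AB = -7.59 kN.
A_AB = 3187 mm².
σ_AB = N_AB/A_AB = -7590/3187 = -2.382 MPa.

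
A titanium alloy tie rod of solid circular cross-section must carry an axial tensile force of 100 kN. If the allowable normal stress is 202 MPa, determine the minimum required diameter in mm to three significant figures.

Required area A ≥ P/σ_allow = 100000/202 = 495 mm².
For a solid circular section, d ≥ √(4A/π) = 25.11 mm.

25.1 mm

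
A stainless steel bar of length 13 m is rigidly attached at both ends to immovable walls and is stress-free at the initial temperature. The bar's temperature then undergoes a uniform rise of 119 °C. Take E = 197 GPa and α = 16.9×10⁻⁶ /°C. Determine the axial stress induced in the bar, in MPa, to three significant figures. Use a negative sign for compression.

-396 MPa

Free thermal expansion αLΔT = 16.9e-6 · 13000 · 119 = 26.14 mm.
The walls impose strain ε = −(26.14)/13000 = -2.0111e-03; σ = Eε = 197000 · -2.0111e-03 = -396.2 MPa.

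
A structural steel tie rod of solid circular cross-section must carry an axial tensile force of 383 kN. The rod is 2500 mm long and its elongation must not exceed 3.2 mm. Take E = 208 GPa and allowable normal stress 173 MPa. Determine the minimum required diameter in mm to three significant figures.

Required area A ≥ P/σ_allow = 383000/173 = 2214 mm².
For a solid circular section, d ≥ √(4A/π) = 53.09 mm.
Elongation limit: A ≥ PL/(Eδ_allow) = 383000·2500/(208000·3.2) = 1439 mm² ⇒ d ≥ 42.8 mm.
The stress limit governs.

53.1 mm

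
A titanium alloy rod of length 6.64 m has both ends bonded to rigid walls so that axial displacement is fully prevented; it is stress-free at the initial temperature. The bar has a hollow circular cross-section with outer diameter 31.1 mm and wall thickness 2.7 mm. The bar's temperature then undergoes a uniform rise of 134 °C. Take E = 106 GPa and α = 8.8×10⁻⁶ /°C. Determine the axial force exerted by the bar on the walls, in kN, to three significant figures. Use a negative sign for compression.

Free thermal expansion αLΔT = 8.8e-6 · 6640 · 134 = 7.83 mm.
The walls impose strain ε = −(7.83)/6640 = -1.1792e-03; σ = Eε = 106000 · -1.1792e-03 = -125 MPa.
Wall reaction R = σ·A = -125·240.9 = -30110 N = -30.11 kN.

-30.1 kN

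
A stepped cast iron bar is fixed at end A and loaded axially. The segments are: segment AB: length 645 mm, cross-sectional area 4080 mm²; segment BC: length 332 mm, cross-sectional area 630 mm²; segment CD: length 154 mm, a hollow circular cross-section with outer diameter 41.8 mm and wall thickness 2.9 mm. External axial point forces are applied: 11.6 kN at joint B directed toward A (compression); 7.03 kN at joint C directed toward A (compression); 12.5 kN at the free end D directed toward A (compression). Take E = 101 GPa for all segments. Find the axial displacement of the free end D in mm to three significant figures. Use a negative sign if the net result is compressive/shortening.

Internal axial forces (sectioning from the free end, tension +): N_CD = -12.5 kN, N_BC = -19.53 kN, N_AB = -31.13 kN.
A_CD = 354.4 mm².
δ_AB = -31130·645/(4080·101000) = -0.04873 mm
δ_BC = -19530·332/(630·101000) = -0.1019 mm
δ_CD = -12500·154/(354.4·101000) = -0.05378 mm
δ = Σδ_i = -0.2044 mm.

-0.204 mm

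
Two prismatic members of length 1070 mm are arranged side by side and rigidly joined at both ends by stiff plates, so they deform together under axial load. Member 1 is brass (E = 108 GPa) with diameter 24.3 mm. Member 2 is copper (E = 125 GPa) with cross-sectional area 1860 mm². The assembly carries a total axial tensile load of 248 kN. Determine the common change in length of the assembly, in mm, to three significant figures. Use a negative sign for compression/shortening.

0.939 mm

A_1 = 463.8 mm².
Equal strain + equilibrium ⇒ each member carries load in proportion to AE: A₁E₁ = 50090000 N, A₂E₂ = 232500000 N, ΣAE = 282600000 N.
δ = PL/ΣAE = 248000·1070/282600000 = 0.939 mm.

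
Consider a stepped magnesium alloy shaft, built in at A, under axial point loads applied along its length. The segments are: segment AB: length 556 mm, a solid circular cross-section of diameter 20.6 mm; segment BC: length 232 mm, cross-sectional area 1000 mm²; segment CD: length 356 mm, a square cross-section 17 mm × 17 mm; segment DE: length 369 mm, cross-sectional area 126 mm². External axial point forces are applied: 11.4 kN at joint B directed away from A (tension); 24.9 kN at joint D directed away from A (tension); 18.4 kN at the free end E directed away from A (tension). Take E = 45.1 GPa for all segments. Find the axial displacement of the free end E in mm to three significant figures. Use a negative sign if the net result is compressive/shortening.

Internal axial forces (sectioning from the free end, tension +): N_DE = 18.4 kN, N_CD = 43.3 kN, N_BC = 43.3 kN, N_AB = 54.7 kN.
A_AB = 333.3 mm².
A_CD = 289 mm².
δ_AB = 54700·556/(333.3·45100) = 2.023 mm
δ_BC = 43300·232/(1000·45100) = 0.2227 mm
δ_CD = 43300·356/(289·45100) = 1.183 mm
δ_DE = 18400·369/(126·45100) = 1.195 mm
δ = Σδ_i = 4.624 mm.

4.62 mm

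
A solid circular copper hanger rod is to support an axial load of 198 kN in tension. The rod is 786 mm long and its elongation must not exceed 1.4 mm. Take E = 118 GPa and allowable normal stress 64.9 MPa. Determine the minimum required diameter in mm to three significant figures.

62.3 mm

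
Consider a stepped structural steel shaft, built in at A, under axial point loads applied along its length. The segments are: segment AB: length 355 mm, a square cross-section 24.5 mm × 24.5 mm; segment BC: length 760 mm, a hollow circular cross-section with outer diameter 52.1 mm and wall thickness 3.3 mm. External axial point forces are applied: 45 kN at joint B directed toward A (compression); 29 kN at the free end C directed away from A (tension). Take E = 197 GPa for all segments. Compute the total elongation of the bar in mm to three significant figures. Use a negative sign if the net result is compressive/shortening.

Internal axial forces (sectioning from the free end, tension +): N_BC = 29 kN, N_AB = -16 kN.
A_AB = 600.2 mm².
A_BC = 505.9 mm².
δ_AB = -16000·355/(600.2·197000) = -0.04803 mm
δ_BC = 29000·760/(505.9·197000) = 0.2211 mm
δ = Σδ_i = 0.1731 mm.

0.173 mm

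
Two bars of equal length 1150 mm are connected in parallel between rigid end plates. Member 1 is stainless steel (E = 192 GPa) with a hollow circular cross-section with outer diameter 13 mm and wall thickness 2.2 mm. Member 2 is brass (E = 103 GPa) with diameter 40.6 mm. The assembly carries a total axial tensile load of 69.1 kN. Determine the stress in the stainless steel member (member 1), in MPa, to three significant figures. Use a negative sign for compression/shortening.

89.8 MPa

A_1 = 74.64 mm².
A_2 = 1295 mm².
Equal strain + equilibrium ⇒ each member carries load in proportion to AE: A₁E₁ = 14330000 N, A₂E₂ = 133300000 N, ΣAE = 147700000 N.
σ₁ = P·E₁/ΣAE = 69100·192000/147700000 = 89.84 MPa.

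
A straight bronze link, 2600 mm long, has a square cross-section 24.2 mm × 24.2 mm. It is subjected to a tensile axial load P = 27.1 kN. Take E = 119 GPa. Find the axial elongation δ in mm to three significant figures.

A = 585.6 mm².
δ_mech = NL/(AE) = 27100·2600/(585.6·119000) = 1.011 mm.

1.01 mm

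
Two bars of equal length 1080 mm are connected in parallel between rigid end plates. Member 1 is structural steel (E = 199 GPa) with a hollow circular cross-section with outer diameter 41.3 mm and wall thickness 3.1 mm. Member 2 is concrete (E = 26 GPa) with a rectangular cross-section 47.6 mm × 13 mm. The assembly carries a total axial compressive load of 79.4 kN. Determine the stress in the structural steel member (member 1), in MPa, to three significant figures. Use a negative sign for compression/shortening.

A_1 = 372 mm².
A_2 = 618.8 mm².
Equal strain + equilibrium ⇒ each member carries load in proportion to AE: A₁E₁ = 74030000 N, A₂E₂ = 16090000 N, ΣAE = 90120000 N.
σ₁ = P·E₁/ΣAE = -79400·199000/90120000 = -175.3 MPa.

-175 MPa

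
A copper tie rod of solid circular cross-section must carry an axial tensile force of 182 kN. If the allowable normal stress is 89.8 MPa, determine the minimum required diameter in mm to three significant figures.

50.8 mm

Required area A ≥ P/σ_allow = 182000/89.8 = 2027 mm².
For a solid circular section, d ≥ √(4A/π) = 50.8 mm.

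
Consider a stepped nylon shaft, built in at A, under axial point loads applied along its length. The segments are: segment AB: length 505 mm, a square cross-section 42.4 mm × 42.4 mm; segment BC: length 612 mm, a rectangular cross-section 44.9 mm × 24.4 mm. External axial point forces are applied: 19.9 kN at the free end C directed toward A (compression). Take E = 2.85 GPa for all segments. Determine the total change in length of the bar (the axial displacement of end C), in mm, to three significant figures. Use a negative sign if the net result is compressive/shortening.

-5.86 mm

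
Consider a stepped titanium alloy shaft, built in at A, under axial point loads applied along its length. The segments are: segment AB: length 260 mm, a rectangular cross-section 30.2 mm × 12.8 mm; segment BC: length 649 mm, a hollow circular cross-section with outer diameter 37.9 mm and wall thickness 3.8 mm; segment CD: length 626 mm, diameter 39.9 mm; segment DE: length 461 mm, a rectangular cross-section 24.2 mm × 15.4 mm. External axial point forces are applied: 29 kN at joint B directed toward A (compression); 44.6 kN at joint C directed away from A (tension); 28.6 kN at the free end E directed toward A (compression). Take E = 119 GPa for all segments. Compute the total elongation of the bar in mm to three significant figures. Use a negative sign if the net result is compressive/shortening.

Internal axial forces (sectioning from the free end, tension +): N_DE = -28.6 kN, N_CD = -28.6 kN, N_BC = 16 kN, N_AB = -13 kN.
A_AB = 386.6 mm².
A_BC = 407.1 mm².
A_CD = 1250 mm².
A_DE = 372.7 mm².
δ_AB = -13000·260/(386.6·119000) = -0.07348 mm
δ_BC = 16000·649/(407.1·119000) = 0.2144 mm
δ_CD = -28600·626/(1250·119000) = -0.1203 mm
δ_DE = -28600·461/(372.7·119000) = -0.2973 mm
δ = Σδ_i = -0.2767 mm.

-0.277 mm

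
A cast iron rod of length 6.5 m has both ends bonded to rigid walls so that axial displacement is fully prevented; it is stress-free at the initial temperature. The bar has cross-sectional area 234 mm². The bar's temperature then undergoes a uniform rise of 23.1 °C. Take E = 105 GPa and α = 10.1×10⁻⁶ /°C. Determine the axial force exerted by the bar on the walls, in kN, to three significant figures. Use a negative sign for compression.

-5.73 kN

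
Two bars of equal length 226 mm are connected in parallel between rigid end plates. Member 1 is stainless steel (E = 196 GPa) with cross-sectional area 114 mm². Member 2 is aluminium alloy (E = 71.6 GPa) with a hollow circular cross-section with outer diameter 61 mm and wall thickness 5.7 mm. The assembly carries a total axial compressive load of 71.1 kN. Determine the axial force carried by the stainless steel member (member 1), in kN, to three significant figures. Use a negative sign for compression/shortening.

-17.0 kN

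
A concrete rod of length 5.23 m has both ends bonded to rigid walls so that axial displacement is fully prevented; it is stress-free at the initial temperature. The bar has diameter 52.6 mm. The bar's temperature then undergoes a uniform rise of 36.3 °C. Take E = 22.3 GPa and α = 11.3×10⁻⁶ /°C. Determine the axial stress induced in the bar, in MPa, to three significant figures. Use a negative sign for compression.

-9.15 MPa

Free thermal expansion αLΔT = 11.3e-6 · 5230 · 36.3 = 2.145 mm.
The walls impose strain ε = −(2.145)/5230 = -4.1019e-04; σ = Eε = 22300 · -4.1019e-04 = -9.147 MPa.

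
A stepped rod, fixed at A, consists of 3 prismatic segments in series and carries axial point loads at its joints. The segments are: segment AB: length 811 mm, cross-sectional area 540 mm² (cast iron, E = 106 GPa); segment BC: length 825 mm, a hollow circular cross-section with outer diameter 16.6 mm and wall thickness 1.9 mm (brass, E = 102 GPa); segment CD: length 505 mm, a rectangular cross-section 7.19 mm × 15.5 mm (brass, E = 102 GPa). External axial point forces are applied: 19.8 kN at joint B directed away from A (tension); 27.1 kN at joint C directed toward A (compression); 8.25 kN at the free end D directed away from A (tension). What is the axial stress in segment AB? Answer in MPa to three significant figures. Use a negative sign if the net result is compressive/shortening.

Internal axial forces (sectioning from the free end, tension +): N_CD = 8.25 kN, N_BC = -18.85 kN, N_AB = 0.95 kN.
σ_AB = N_AB/A_AB = 950/540 = 1.759 MPa.

1.76 MPa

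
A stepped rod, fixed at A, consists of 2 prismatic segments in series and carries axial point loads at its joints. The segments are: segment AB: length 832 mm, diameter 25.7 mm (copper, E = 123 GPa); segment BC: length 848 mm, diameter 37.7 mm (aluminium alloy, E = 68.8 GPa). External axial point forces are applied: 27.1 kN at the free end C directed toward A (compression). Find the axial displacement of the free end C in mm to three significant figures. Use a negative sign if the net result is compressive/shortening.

-0.653 mm

Internal axial forces (sectioning from the free end, tension +): N_BC = -27.1 kN, N_AB = -27.1 kN.
A_AB = 518.7 mm².
A_BC = 1116 mm².
δ_AB = -27100·832/(518.7·123000) = -0.3534 mm
δ_BC = -27100·848/(1116·68800) = -0.2992 mm
δ = Σδ_i = -0.6526 mm.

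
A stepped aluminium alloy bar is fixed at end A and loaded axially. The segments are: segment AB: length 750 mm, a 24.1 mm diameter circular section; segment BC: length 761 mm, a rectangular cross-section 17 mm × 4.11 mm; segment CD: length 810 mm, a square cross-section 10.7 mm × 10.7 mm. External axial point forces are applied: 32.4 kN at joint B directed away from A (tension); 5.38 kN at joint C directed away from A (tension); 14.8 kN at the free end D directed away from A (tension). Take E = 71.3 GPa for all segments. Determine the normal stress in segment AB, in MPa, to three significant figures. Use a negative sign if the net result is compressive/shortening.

Internal axial forces (sectioning from the free end, tension +): N_CD = 14.8 kN, N_BC = 20.18 kN, N_AB = 52.58 kN.
A_AB = 456.2 mm².
σ_AB = N_AB/A_AB = 52580/456.2 = 115.3 MPa.

115 MPa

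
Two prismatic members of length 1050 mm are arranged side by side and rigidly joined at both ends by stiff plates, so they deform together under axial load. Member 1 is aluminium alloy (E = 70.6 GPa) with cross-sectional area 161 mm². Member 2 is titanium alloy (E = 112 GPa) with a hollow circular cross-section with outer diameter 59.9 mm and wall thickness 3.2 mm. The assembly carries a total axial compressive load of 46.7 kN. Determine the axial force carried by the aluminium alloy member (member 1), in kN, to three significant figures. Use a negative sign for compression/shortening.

A_2 = 570 mm².
Equal strain + equilibrium ⇒ each member carries load in proportion to AE: A₁E₁ = 11370000 N, A₂E₂ = 63840000 N, ΣAE = 75210000 N.
F₁ = P·A₁E₁/ΣAE = -46700·11370000/75210000 = -7058 N.

-7.06 kN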